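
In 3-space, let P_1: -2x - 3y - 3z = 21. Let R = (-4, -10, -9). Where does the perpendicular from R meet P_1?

(0, -4, -3)

Foot = R − λn with λ = (n·R − d)/|n|² = (65 − 21)/22 = 2.
Foot = (-4, -10, -9) − 2·(-2, -3, -3) = (0, -4, -3).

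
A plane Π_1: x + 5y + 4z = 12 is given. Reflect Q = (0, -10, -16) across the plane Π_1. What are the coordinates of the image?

λ = (n·Q − d)/|n|² = (-114 − 12)/42 = -3.
Reflection = Q − 2λn = (0, -10, -16) − (-6)·(1, 5, 4) = (6, 20, 8).

(6, 20, 8)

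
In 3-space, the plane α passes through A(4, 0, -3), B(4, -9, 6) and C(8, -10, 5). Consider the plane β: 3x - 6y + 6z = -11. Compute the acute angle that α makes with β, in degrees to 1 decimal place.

AB = (0, -9, 9), AC = (4, -10, 8); a normal to α is AB × AC = (18, 36, 36).
Using A: α has equation 18x + 36y + 36z = -36.
cos θ = |n₁·n₂| / (|n₁||n₂|) = |54| / (√2916 · √81).
θ = arccos(0.11111) ≈ 83.6°.

83.6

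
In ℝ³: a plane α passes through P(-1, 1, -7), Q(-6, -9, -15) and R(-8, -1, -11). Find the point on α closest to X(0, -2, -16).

PQ = (-5, -10, -8), PR = (-7, -2, -4); a normal to α is PQ × PR = (24, 36, -60).
Using P: α has equation 24x + 36y - 60z = 432.
Foot = X − λn with λ = (n·X − d)/|n|² = (888 − 432)/5472 = 1/12.
Foot = (0, -2, -16) − (1/12)·(24, 36, -60) = (-2, -5, -11).

(-2, -5, -11)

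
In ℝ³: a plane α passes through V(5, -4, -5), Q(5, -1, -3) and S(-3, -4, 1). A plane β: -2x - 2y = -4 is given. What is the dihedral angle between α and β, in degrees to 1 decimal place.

87.6

VQ = (0, 3, 2), VS = (-8, 0, 6); a normal to α is VQ × VS = (18, -16, 24).
Using V: α has equation 18x - 16y + 24z = 34.
cos θ = |n₁·n₂| / (|n₁||n₂|) = |-4| / (√1156 · √8).
θ = arccos(0.04159) ≈ 87.6°.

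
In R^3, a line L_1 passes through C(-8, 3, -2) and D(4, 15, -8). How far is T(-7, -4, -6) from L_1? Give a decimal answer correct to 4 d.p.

7.6739

A direction vector for L_1 is D − C = (12, 12, -6).
Taking (-8, 3, -2) on L_1 with direction v = (12, 12, -6): w = T − (-8, 3, -2) = (1, -7, -4), and w × v = (90, -42, 96).
Distance = |w × v| / |v| = √19080 / √324 ≈ 7.6739.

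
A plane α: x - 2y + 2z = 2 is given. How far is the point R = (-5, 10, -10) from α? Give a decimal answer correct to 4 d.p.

n·R − d = (1)·(-5) + (-2)·(10) + (2)·(-10) − 2 = -47; |n| = √9.
Distance = |-47| / √9 = 47/√9 ≈ 15.6667.

15.6667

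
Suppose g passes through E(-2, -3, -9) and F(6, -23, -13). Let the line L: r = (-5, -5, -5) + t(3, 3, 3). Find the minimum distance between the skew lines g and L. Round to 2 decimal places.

5.35

A direction vector for g is F − E = (8, -20, -4).
Common perpendicular direction n = (8, -20, -4) × (3, 3, 3) = (-48, -36, 84).
With w = (-5, -5, -5) − (-2, -3, -9) = (-3, -2, 4), w · n = 552.
Distance = |w · n| / |n| = |552| / √10656 ≈ 5.35.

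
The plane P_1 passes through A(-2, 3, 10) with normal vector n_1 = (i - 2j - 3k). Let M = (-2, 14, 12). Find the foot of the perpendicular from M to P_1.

(0, 10, 6)

P_1: n_1·r = n_1·A gives x - 2y - 3z = -38.
Foot = M − λn with λ = (n·M − d)/|n|² = (-66 − (-38))/14 = -2.
Foot = (-2, 14, 12) − (-2)·(1, -2, -3) = (0, 10, 6).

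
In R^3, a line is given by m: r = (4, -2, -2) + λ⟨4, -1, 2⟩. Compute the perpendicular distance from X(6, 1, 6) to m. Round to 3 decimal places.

7.483

Taking (4, -2, -2) on m with direction v = (4, -1, 2): w = X − (4, -2, -2) = (2, 3, 8), and w × v = (14, 28, -14).
Distance = |w × v| / |v| = √1176 / √21 ≈ 7.483.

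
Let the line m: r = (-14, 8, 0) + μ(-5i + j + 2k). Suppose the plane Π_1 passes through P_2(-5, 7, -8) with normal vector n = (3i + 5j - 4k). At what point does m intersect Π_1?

(1, 5, -6)

Π_1: n·r = n·P_2 gives 3x + 5y - 4z = 52.
Substitute r = (-14, 8, 0) + t(-5, 1, 2) into the plane: -2 + (-18)t = 52, so t = -3.
Intersection: (-14, 8, 0) + (-3)·(-5, 1, 2) = (1, 5, -6).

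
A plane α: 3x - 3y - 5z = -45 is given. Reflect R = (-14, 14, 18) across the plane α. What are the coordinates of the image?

λ = (n·R − d)/|n|² = (-174 − (-45))/43 = -3.
Reflection = R − 2λn = (-14, 14, 18) − (-6)·(3, -3, -5) = (4, -4, -12).

(4, -4, -12)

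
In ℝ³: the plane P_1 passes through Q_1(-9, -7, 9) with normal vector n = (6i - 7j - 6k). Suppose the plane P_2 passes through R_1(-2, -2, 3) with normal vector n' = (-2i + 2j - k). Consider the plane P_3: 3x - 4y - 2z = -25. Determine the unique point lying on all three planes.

(3, 5, 7)

P_1: n·r = n·Q_1 gives 6x - 7y - 6z = -59.
P_2: n'·r = n'·R_1 gives -2x + 2y - z = -3.
Solving the 3×3 linear system 6x - 7y - 6z = -59, -2x + 2y - z = -3, 3x - 4y - 2z = -25 (e.g. by elimination or Cramer's rule, determinant = -11) gives (3, 5, 7).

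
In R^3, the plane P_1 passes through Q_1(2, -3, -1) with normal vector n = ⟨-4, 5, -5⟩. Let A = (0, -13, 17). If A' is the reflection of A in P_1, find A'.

(-16, 7, -3)

P_1: n·r = n·Q_1 gives -4x + 5y - 5z = -18.
λ = (n·A − d)/|n|² = (-150 − (-18))/66 = -2.
Reflection = A − 2λn = (0, -13, 17) − (-4)·(-4, 5, -5) = (-16, 7, -3).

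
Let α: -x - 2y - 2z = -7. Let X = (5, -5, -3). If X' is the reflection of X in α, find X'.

(9, 3, 5)

λ = (n·X − d)/|n|² = (11 − (-7))/9 = 2.
Reflection = X − 2λn = (5, -5, -3) − 4·(-1, -2, -2) = (9, 3, 5).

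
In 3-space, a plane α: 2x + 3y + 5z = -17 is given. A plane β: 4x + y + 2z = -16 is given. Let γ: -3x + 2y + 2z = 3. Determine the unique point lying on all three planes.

(-3, -2, -1)

Solving the 3×3 linear system 2x + 3y + 5z = -17, 4x + y + 2z = -16, -3x + 2y + 2z = 3 (e.g. by elimination or Cramer's rule, determinant = 9) gives (-3, -2, -1).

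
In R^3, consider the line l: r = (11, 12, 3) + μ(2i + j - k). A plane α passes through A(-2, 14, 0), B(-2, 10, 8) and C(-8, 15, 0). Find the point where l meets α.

(7, 10, 5)

AB = (0, -4, 8), AC = (-6, 1, 0); a normal to α is AB × AC = (-8, -48, -24).
Using A: α has equation -8x - 48y - 24z = -656.
Substitute r = (11, 12, 3) + t(2, 1, -1) into the plane: -736 + (-40)t = -656, so t = -2.
Intersection: (11, 12, 3) + (-2)·(2, 1, -1) = (7, 10, 5).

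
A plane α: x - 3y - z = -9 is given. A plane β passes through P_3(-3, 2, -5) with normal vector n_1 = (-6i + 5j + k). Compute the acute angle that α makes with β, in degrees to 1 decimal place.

32.6

β: n_1·r = n_1·P_3 gives -6x + 5y + z = 23.
cos θ = |n₁·n₂| / (|n₁||n₂|) = |-22| / (√11 · √62).
θ = arccos(0.84242) ≈ 32.6°.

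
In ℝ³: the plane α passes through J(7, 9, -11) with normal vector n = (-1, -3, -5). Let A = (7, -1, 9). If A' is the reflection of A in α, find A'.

α: n·r = n·J gives -x - 3y - 5z = 21.
λ = (n·A − d)/|n|² = (-49 − 21)/35 = -2.
Reflection = A − 2λn = (7, -1, 9) − (-4)·(-1, -3, -5) = (3, -13, -11).

(3, -13, -11)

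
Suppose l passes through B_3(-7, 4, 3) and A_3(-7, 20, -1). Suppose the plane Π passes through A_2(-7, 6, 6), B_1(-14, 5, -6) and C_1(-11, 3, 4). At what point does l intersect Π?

(-7, 8, 2)

A direction vector for l is A_3 − B_3 = (0, 16, -4).
A_2B_1 = (-7, -1, -12), A_2C_1 = (-4, -3, -2); a normal to Π is A_2B_1 × A_2C_1 = (-34, 34, 17).
Using A_2: Π has equation -34x + 34y + 17z = 544.
Substitute r = (-7, 4, 3) + t(0, 16, -4) into the plane: 425 + 476t = 544, so t = 1/4.
Intersection: (-7, 4, 3) + (1/4)·(0, 16, -4) = (-7, 8, 2).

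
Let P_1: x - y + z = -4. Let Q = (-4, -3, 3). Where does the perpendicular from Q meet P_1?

Foot = Q − λn with λ = (n·Q − d)/|n|² = (2 − (-4))/3 = 2.
Foot = (-4, -3, 3) − 2·(1, -1, 1) = (-6, -1, 1).

(-6, -1, 1)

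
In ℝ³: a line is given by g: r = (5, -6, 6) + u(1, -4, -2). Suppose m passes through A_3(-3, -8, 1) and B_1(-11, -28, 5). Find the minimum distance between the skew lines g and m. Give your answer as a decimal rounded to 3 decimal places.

A direction vector for m is B_1 − A_3 = (-8, -20, 4).
Common perpendicular direction n = (1, -4, -2) × (-8, -20, 4) = (-56, 12, -52).
With w = (-3, -8, 1) − (5, -6, 6) = (-8, -2, -5), w · n = 684.
Distance = |w · n| / |n| = |684| / √5984 ≈ 8.842.

8.842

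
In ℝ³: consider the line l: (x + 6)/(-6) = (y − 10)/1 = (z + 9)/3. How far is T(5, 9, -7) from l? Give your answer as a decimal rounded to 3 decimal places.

6.716

l has direction (-6, 1, 3) through (-6, 10, -9).
Taking (-6, 10, -9) on l with direction v = (-6, 1, 3): w = T − (-6, 10, -9) = (11, -1, 2), and w × v = (-5, -45, 5).
Distance = |w × v| / |v| = √2075 / √46 ≈ 6.716.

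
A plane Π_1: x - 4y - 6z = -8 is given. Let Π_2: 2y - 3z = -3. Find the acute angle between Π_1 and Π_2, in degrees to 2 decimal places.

cos θ = |n₁·n₂| / (|n₁||n₂|) = |10| / (√53 · √13).
θ = arccos(0.38097) ≈ 67.61°.

67.61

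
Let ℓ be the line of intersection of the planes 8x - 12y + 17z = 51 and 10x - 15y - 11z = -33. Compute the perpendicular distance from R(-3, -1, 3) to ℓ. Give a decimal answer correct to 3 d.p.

Direction of ℓ: (8, -12, 17) × (10, -15, -11) = (387, 258, 0).
A point on ℓ: solving the two plane equations with x = 6 gives (6, 4, 3).
Taking (6, 4, 3) on ℓ with direction v = (387, 258, 0): w = R − (6, 4, 3) = (-9, -5, 0), and w × v = (0, 0, -387).
Distance = |w × v| / |v| = √149769 / √216333 ≈ 0.832.

0.832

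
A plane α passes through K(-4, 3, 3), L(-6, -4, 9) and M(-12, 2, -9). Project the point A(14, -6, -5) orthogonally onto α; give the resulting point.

(-1, 6, 4)

KL = (-2, -7, 6), KM = (-8, -1, -12); a normal to α is KL × KM = (90, -72, -54).
Using K: α has equation 90x - 72y - 54z = -738.
Foot = A − λn with λ = (n·A − d)/|n|² = (1962 − (-738))/16200 = 1/6.
Foot = (14, -6, -5) − (1/6)·(90, -72, -54) = (-1, 6, 4).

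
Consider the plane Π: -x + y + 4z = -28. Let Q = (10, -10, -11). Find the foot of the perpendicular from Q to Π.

(8, -8, -3)

Foot = Q − λn with λ = (n·Q − d)/|n|² = (-64 − (-28))/18 = -2.
Foot = (10, -10, -11) − (-2)·(-1, 1, 4) = (8, -8, -3).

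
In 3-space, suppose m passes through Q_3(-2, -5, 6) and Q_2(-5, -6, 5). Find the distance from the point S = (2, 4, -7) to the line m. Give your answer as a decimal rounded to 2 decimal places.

A direction vector for m is Q_2 − Q_3 = (-3, -1, -1).
Taking (-2, -5, 6) on m with direction v = (-3, -1, -1): w = S − (-2, -5, 6) = (4, 9, -13), and w × v = (-22, 43, 23).
Distance = |w × v| / |v| = √2862 / √11 ≈ 16.13.

16.13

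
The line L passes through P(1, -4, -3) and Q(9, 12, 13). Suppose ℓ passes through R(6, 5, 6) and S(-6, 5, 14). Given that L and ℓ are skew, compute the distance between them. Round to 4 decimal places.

A direction vector for L is Q − P = (8, 16, 16).
A direction vector for ℓ is S − R = (-12, 0, 8).
Common perpendicular direction n = (8, 16, 16) × (-12, 0, 8) = (128, -256, 192).
With w = (6, 5, 6) − (1, -4, -3) = (5, 9, 9), w · n = 64.
Distance = |w · n| / |n| = |64| / √118784 ≈ 0.1857.

0.1857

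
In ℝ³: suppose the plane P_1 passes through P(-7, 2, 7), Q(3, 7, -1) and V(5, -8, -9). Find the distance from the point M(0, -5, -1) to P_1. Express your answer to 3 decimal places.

1.225

PQ = (10, 5, -8), PV = (12, -10, -16); a normal to P_1 is PQ × PV = (-160, 64, -160).
Using P: P_1 has equation -160x + 64y - 160z = 128.
n·M − d = (-160)·(0) + (64)·(-5) + (-160)·(-1) − 128 = -288; |n| = √55296.
Distance = |-288| / √55296 = 288/√55296 ≈ 1.225.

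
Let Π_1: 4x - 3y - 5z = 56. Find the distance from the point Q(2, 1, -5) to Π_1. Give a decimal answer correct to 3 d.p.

3.677

n·Q − d = (4)·(2) + (-3)·(1) + (-5)·(-5) − 56 = -26; |n| = √50.
Distance = |-26| / √50 = 26/√50 ≈ 3.677.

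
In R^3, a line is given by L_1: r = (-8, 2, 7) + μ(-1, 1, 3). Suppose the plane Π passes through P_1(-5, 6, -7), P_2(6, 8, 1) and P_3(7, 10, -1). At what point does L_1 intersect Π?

(-6, 0, 1)

P_1P_2 = (11, 2, 8), P_1P_3 = (12, 4, 6); a normal to Π is P_1P_2 × P_1P_3 = (-20, 30, 20).
Using P_1: Π has equation -20x + 30y + 20z = 140.
Substitute r = (-8, 2, 7) + t(-1, 1, 3) into the plane: 360 + 110t = 140, so t = -2.
Intersection: (-8, 2, 7) + (-2)·(-1, 1, 3) = (-6, 0, 1).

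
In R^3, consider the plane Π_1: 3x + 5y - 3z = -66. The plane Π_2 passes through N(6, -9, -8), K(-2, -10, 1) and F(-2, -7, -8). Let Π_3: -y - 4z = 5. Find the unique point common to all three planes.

(-6, -9, 1)

NK = (-8, -1, 9), NF = (-8, 2, 0); a normal to Π_2 is NK × NF = (-18, -72, -24).
Using N: Π_2 has equation -18x - 72y - 24z = 732.
Solving the 3×3 linear system 3x + 5y - 3z = -66, -18x - 72y - 24z = 732, -y - 4z = 5 (e.g. by elimination or Cramer's rule, determinant = 378) gives (-6, -9, 1).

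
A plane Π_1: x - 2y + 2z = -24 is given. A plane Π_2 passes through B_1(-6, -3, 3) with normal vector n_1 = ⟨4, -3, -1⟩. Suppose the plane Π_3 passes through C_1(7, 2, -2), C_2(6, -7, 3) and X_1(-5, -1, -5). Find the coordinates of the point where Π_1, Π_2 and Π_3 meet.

(-4, 3, -7)

Π_2: n_1·r = n_1·B_1 gives 4x - 3y - z = -18.
C_1C_2 = (-1, -9, 5), C_1X_1 = (-12, -3, -3); a normal to Π_3 is C_1C_2 × C_1X_1 = (42, -63, -105).
Using C_1: Π_3 has equation 42x - 63y - 105z = 378.
Solving the 3×3 linear system x - 2y + 2z = -24, 4x - 3y - z = -18, 42x - 63y - 105z = 378 (e.g. by elimination or Cramer's rule, determinant = -756) gives (-4, 3, -7).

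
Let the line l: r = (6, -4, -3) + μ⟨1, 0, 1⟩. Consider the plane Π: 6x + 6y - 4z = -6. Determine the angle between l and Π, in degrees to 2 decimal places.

8.67

sin θ = |n·v| / (|n||v|) = |2| / (√88 · √2) = 0.15076.
θ ≈ 8.67°.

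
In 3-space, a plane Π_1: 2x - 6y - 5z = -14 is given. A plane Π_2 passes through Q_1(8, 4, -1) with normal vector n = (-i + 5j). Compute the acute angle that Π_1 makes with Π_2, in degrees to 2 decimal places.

38.89

Π_2: n·r = n·Q_1 gives -x + 5y = 12.
cos θ = |n₁·n₂| / (|n₁||n₂|) = |-32| / (√65 · √26).
θ = arccos(0.77841) ≈ 38.89°.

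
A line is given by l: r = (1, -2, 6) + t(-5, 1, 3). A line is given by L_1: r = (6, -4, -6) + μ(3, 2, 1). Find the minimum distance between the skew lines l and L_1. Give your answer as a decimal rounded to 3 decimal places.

Common perpendicular direction n = (-5, 1, 3) × (3, 2, 1) = (-5, 14, -13).
With w = (6, -4, -6) − (1, -2, 6) = (5, -2, -12), w · n = 103.
Distance = |w · n| / |n| = |103| / √390 ≈ 5.216.

5.216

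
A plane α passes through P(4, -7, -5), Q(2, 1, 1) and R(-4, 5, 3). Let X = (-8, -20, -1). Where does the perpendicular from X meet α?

(-6, -12, -11)

PQ = (-2, 8, 6), PR = (-8, 12, 8); a normal to α is PQ × PR = (-8, -32, 40).
Using P: α has equation -8x - 32y + 40z = -8.
Foot = X − λn with λ = (n·X − d)/|n|² = (664 − (-8))/2688 = 1/4.
Foot = (-8, -20, -1) − (1/4)·(-8, -32, 40) = (-6, -12, -11).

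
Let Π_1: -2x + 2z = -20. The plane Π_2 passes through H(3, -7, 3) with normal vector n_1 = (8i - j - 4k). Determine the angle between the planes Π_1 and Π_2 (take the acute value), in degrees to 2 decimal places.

19.47

Π_2: n_1·r = n_1·H gives 8x - y - 4z = 19.
cos θ = |n₁·n₂| / (|n₁||n₂|) = |-24| / (√8 · √81).
θ = arccos(0.94281) ≈ 19.47°.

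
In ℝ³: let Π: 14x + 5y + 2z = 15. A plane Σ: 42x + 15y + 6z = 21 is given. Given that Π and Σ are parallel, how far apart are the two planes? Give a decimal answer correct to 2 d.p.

Rescale Σ by 1/3: 14x + 5y + 2z = 7. Then distance = |15 − 7| / √225 ≈ 0.53.

0.53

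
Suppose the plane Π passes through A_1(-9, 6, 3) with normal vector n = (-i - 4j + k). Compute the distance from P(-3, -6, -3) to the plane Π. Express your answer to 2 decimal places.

8.49

Π: n·r = n·A_1 gives -x - 4y + z = -12.
n·P − d = (-1)·(-3) + (-4)·(-6) + (1)·(-3) − (-12) = 36; |n| = √18.
Distance = |36| / √18 = 36/√18 ≈ 8.49.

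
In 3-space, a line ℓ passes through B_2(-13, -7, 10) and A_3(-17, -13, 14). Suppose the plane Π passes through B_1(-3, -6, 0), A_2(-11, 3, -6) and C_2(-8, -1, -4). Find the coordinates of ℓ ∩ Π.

A direction vector for ℓ is A_3 − B_2 = (-4, -6, 4).
B_1A_2 = (-8, 9, -6), B_1C_2 = (-5, 5, -4); a normal to Π is B_1A_2 × B_1C_2 = (-6, -2, 5).
Using B_1: Π has equation -6x - 2y + 5z = 30.
Substitute r = (-13, -7, 10) + t(-4, -6, 4) into the plane: 142 + 56t = 30, so t = -2.
Intersection: (-13, -7, 10) + (-2)·(-4, -6, 4) = (-5, 5, 2).

(-5, 5, 2)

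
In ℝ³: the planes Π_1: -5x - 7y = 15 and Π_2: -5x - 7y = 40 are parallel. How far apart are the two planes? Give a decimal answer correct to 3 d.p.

2.906

Same normal n = (-5, -7, 0) with |n| = √74; distance = |15 − 40| / |n| = 25/√74 ≈ 2.906.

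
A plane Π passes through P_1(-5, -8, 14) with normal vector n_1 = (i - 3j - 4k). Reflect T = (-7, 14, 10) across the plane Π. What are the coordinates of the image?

Π: n_1·r = n_1·P_1 gives x - 3y - 4z = -37.
λ = (n·T − d)/|n|² = (-89 − (-37))/26 = -2.
Reflection = T − 2λn = (-7, 14, 10) − (-4)·(1, -3, -4) = (-3, 2, -6).

(-3, 2, -6)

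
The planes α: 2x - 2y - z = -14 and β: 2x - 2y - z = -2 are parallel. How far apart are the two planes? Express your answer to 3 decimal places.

Same normal n = (2, -2, -1) with |n| = √9; distance = |-14 − (-2)| / |n| = 12/√9 ≈ 4.000.

4.000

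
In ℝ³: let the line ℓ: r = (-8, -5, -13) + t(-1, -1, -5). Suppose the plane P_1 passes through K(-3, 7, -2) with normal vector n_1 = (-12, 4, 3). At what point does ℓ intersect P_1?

(-5, -2, 2)

P_1: n_1·r = n_1·K gives -12x + 4y + 3z = 58.
Substitute r = (-8, -5, -13) + t(-1, -1, -5) into the plane: 37 + (-7)t = 58, so t = -3.
Intersection: (-8, -5, -13) + (-3)·(-1, -1, -5) = (-5, -2, 2).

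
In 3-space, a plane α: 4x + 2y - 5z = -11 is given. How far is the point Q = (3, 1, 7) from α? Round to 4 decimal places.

n·Q − d = (4)·(3) + (2)·(1) + (-5)·(7) − (-11) = -10; |n| = √45.
Distance = |-10| / √45 = 10/√45 ≈ 1.4907.

1.4907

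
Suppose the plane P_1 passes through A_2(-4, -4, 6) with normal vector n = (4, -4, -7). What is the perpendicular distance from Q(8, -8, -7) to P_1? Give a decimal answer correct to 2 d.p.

17.22

P_1: n·r = n·A_2 gives 4x - 4y - 7z = -42.
n·Q − d = (4)·(8) + (-4)·(-8) + (-7)·(-7) − (-42) = 155; |n| = √81.
Distance = |155| / √81 = 155/√81 ≈ 17.22.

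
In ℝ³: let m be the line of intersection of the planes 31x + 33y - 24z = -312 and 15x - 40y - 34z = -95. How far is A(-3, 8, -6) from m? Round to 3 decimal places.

Direction of m: (31, 33, -24) × (15, -40, -34) = (-2082, 694, -1735).
A point on m: solving the two plane equations with x = -3 gives (-3, -3, 5).
Taking (-3, -3, 5) on m with direction v = (-2082, 694, -1735): w = A − (-3, -3, 5) = (0, 11, -11), and w × v = (-11451, 22902, 22902).
Distance = |w × v| / |v| = √1180128609 / √7826585 ≈ 12.279.

12.279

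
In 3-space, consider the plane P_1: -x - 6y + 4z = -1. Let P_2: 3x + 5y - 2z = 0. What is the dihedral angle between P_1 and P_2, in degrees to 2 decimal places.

cos θ = |n₁·n₂| / (|n₁||n₂|) = |-41| / (√53 · √38).
θ = arccos(0.91360) ≈ 23.99°.

23.99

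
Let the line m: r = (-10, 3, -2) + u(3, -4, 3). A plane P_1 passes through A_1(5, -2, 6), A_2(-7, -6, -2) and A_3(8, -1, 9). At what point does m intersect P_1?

(-4, -5, 4)

A_1A_2 = (-12, -4, -8), A_1A_3 = (3, 1, 3); a normal to P_1 is A_1A_2 × A_1A_3 = (-4, 12, 0).
Using A_1: P_1 has equation -4x + 12y = -44.
Substitute r = (-10, 3, -2) + t(3, -4, 3) into the plane: 76 + (-60)t = -44, so t = 2.
Intersection: (-10, 3, -2) + 2·(3, -4, 3) = (-4, -5, 4).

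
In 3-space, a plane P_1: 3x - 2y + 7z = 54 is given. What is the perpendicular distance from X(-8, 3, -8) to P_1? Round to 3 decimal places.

n·X − d = (3)·(-8) + (-2)·(3) + (7)·(-8) − 54 = -140; |n| = √62.
Distance = |-140| / √62 = 140/√62 ≈ 17.780.

17.780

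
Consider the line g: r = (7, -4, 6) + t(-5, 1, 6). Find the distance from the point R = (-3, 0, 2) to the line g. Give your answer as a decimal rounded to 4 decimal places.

Taking (7, -4, 6) on g with direction v = (-5, 1, 6): w = R − (7, -4, 6) = (-10, 4, -4), and w × v = (28, 80, 10).
Distance = |w × v| / |v| = √7284 / √62 ≈ 10.8390.

10.8390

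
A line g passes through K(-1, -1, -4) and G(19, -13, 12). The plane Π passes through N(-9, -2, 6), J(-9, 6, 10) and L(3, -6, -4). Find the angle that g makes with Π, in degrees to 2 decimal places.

A direction vector for g is G − K = (20, -12, 16).
NJ = (0, 8, 4), NL = (12, -4, -10); a normal to Π is NJ × NL = (-64, 48, -96).
Using N: Π has equation -64x + 48y - 96z = -96.
sin θ = |n·v| / (|n||v|) = |-3392| / (√15616 · √800) = 0.95968.
θ ≈ 73.67°.

73.67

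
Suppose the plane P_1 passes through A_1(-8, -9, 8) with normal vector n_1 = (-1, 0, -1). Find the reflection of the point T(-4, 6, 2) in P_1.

(-2, 6, 4)

P_1: n_1·r = n_1·A_1 gives -x - z = 0.
λ = (n·T − d)/|n|² = (2 − 0)/2 = 1.
Reflection = T − 2λn = (-4, 6, 2) − 2·(-1, 0, -1) = (-2, 6, 4).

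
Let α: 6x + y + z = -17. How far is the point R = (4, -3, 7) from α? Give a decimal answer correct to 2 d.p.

n·R − d = (6)·(4) + (1)·(-3) + (1)·(7) − (-17) = 45; |n| = √38.
Distance = |45| / √38 = 45/√38 ≈ 7.30.

7.30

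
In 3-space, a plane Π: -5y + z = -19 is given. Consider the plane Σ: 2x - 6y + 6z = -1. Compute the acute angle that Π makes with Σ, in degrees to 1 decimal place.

35.9

cos θ = |n₁·n₂| / (|n₁||n₂|) = |36| / (√26 · √76).
θ = arccos(0.80986) ≈ 35.9°.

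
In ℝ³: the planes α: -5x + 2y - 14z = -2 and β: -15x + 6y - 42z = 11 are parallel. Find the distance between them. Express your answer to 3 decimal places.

Rescale β by 1/3: -5x + 2y - 14z = 11/3. Then distance = |-2 − (11/3)| / √225 ≈ 0.378.

0.378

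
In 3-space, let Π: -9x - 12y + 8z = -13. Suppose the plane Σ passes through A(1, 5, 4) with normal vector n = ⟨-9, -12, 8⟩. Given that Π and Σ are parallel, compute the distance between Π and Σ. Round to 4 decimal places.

Σ: n·r = n·A gives -9x - 12y + 8z = -37.
Same normal n = (-9, -12, 8) with |n| = √289; distance = |-13 − (-37)| / |n| = 24/√289 ≈ 1.4118.

1.4118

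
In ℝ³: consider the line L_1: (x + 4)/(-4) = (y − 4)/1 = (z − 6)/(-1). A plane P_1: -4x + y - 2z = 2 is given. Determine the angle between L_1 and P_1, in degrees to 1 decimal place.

77.8

L_1 has direction (-4, 1, -1) through (-4, 4, 6).
sin θ = |n·v| / (|n||v|) = |19| / (√21 · √18) = 0.97725.
θ ≈ 77.8°.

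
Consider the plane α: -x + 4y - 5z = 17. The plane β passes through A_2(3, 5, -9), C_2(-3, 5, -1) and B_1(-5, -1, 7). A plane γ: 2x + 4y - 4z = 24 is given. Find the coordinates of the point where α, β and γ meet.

A_2C_2 = (-6, 0, 8), A_2B_1 = (-8, -6, 16); a normal to β is A_2C_2 × A_2B_1 = (48, 32, 36).
Using A_2: β has equation 48x + 32y + 36z = -20.
Solving the 3×3 linear system -x + 4y - 5z = 17, 48x + 32y + 36z = -20, 2x + 4y - 4z = 24 (e.g. by elimination or Cramer's rule, determinant = 688) gives (4, -1, -5).

(4, -1, -5)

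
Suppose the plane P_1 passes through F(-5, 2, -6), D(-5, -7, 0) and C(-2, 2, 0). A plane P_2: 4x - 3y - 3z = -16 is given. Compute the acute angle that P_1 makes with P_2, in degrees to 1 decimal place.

17.2

FD = (0, -9, 6), FC = (3, 0, 6); a normal to P_1 is FD × FC = (-54, 18, 27).
Using F: P_1 has equation -54x + 18y + 27z = 144.
cos θ = |n₁·n₂| / (|n₁||n₂|) = |-351| / (√3969 · √34).
θ = arccos(0.95549) ≈ 17.2°.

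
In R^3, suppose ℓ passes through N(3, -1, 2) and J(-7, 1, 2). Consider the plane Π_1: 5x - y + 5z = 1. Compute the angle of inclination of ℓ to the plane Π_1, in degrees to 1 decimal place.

45.6

A direction vector for ℓ is J − N = (-10, 2, 0).
sin θ = |n·v| / (|n||v|) = |-52| / (√51 · √104) = 0.71401.
θ ≈ 45.6°.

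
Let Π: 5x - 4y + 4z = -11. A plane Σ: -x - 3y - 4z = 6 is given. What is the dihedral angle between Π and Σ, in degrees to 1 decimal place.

76.5

cos θ = |n₁·n₂| / (|n₁||n₂|) = |-9| / (√57 · √26).
θ = arccos(0.23379) ≈ 76.5°.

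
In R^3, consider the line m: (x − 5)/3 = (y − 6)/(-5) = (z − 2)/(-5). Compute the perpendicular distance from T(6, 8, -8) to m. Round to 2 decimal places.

m has direction (3, -5, -5) through (5, 6, 2).
Taking (5, 6, 2) on m with direction v = (3, -5, -5): w = T − (5, 6, 2) = (1, 2, -10), and w × v = (-60, -25, -11).
Distance = |w × v| / |v| = √4346 / √59 ≈ 8.58.

8.58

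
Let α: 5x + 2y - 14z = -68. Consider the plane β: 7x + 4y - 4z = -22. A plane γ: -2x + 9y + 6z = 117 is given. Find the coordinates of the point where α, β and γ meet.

Solving the 3×3 linear system 5x + 2y - 14z = -68, 7x + 4y - 4z = -22, -2x + 9y + 6z = 117 (e.g. by elimination or Cramer's rule, determinant = -762) gives (-6, 9, 4).

(-6, 9, 4)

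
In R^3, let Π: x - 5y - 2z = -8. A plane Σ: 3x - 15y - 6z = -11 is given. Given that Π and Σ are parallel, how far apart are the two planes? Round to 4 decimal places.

Rescale Σ by 1/3: x - 5y - 2z = -11/3. Then distance = |-8 − (-11/3)| / √30 ≈ 0.7912.

0.7912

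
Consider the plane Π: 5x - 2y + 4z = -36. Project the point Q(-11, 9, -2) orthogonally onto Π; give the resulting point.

Foot = Q − λn with λ = (n·Q − d)/|n|² = (-81 − (-36))/45 = -1.
Foot = (-11, 9, -2) − (-1)·(5, -2, 4) = (-6, 7, 2).

(-6, 7, 2)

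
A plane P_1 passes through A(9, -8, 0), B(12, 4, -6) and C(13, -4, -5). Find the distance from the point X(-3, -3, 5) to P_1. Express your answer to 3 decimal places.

AB = (3, 12, -6), AC = (4, 4, -5); a normal to P_1 is AB × AC = (-36, -9, -36).
Using A: P_1 has equation -36x - 9y - 36z = -252.
n·X − d = (-36)·(-3) + (-9)·(-3) + (-36)·(5) − (-252) = 207; |n| = √2673.
Distance = |207| / √2673 = 207/√2673 ≈ 4.004.

4.004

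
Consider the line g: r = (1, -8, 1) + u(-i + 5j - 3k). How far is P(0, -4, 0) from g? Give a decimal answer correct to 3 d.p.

1.242

Taking (1, -8, 1) on g with direction v = (-1, 5, -3): w = P − (1, -8, 1) = (-1, 4, -1), and w × v = (-7, -2, -1).
Distance = |w × v| / |v| = √54 / √35 ≈ 1.242.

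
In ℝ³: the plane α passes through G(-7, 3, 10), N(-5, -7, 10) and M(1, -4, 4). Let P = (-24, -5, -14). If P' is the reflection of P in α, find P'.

(16, 3, 30)

GN = (2, -10, 0), GM = (8, -7, -6); a normal to α is GN × GM = (60, 12, 66).
Using G: α has equation 60x + 12y + 66z = 276.
λ = (n·P − d)/|n|² = (-2424 − 276)/8100 = -1/3.
Reflection = P − 2λn = (-24, -5, -14) − (-2/3)·(60, 12, 66) = (16, 3, 30).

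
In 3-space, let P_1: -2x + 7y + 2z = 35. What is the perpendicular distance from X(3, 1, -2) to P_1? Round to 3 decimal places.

n·X − d = (-2)·(3) + (7)·(1) + (2)·(-2) − 35 = -38; |n| = √57.
Distance = |-38| / √57 = 38/√57 ≈ 5.033.

5.033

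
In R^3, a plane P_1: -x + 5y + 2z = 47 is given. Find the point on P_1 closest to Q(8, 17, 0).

(9, 12, -2)

Foot = Q − λn with λ = (n·Q − d)/|n|² = (77 − 47)/30 = 1.
Foot = (8, 17, 0) − 1·(-1, 5, 2) = (9, 12, -2).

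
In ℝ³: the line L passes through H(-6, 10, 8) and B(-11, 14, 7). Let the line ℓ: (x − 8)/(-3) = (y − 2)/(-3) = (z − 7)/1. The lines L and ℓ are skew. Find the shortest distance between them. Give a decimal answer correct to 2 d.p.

A direction vector for L is B − H = (-5, 4, -1).
ℓ has direction (-3, -3, 1) through (8, 2, 7).
Common perpendicular direction n = (-5, 4, -1) × (-3, -3, 1) = (1, 8, 27).
With w = (8, 2, 7) − (-6, 10, 8) = (14, -8, -1), w · n = -77.
Distance = |w · n| / |n| = |-77| / √794 ≈ 2.73.

2.73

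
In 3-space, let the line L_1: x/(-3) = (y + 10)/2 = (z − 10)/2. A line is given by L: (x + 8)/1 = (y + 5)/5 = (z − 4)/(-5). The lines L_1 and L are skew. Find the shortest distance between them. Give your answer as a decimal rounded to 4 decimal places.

L_1 has direction (-3, 2, 2) through (0, -10, 10).
L has direction (1, 5, -5) through (-8, -5, 4).
Common perpendicular direction n = (-3, 2, 2) × (1, 5, -5) = (-20, -13, -17).
With w = (-8, -5, 4) − (0, -10, 10) = (-8, 5, -6), w · n = 197.
Distance = |w · n| / |n| = |197| / √858 ≈ 6.7255.

6.7255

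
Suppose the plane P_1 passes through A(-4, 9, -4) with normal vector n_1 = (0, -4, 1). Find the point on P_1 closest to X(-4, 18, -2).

(-4, 10, 0)

P_1: n_1·r = n_1·A gives -4y + z = -40.
Foot = X − λn with λ = (n·X − d)/|n|² = (-74 − (-40))/17 = -2.
Foot = (-4, 18, -2) − (-2)·(0, -4, 1) = (-4, 10, 0).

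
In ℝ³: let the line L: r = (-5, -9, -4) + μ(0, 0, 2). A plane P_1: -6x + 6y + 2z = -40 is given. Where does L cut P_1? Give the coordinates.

(-5, -9, -8)

Substitute r = (-5, -9, -4) + t(0, 0, 2) into the plane: -32 + 4t = -40, so t = -2.
Intersection: (-5, -9, -4) + (-2)·(0, 0, 2) = (-5, -9, -8).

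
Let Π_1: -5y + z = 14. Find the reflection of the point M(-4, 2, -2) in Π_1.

(-4, -8, 0)

λ = (n·M − d)/|n|² = (-12 − 14)/26 = -1.
Reflection = M − 2λn = (-4, 2, -2) − (-2)·(0, -5, 1) = (-4, -8, 0).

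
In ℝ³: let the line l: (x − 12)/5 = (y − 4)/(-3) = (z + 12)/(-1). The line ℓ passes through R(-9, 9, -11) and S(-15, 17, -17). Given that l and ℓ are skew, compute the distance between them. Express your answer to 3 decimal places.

l has direction (5, -3, -1) through (12, 4, -12).
A direction vector for ℓ is S − R = (-6, 8, -6).
Common perpendicular direction n = (5, -3, -1) × (-6, 8, -6) = (26, 36, 22).
With w = (-9, 9, -11) − (12, 4, -12) = (-21, 5, 1), w · n = -344.
Distance = |w · n| / |n| = |-344| / √2456 ≈ 6.941.

6.941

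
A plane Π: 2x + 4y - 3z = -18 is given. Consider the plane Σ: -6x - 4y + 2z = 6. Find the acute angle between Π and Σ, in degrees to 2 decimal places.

32.47

cos θ = |n₁·n₂| / (|n₁||n₂|) = |-34| / (√29 · √56).
θ = arccos(0.84370) ≈ 32.47°.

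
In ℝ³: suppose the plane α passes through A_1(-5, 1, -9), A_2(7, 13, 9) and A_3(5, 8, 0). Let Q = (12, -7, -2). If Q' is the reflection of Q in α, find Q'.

(6, 17, -14)

A_1A_2 = (12, 12, 18), A_1A_3 = (10, 7, 9); a normal to α is A_1A_2 × A_1A_3 = (-18, 72, -36).
Using A_1: α has equation -18x + 72y - 36z = 486.
λ = (n·Q − d)/|n|² = (-648 − 486)/6804 = -1/6.
Reflection = Q − 2λn = (12, -7, -2) − (-1/3)·(-18, 72, -36) = (6, 17, -14).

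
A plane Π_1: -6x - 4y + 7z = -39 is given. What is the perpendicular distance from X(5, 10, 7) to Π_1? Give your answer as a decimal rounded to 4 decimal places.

1.7911

n·X − d = (-6)·(5) + (-4)·(10) + (7)·(7) − (-39) = 18; |n| = √101.
Distance = |18| / √101 = 18/√101 ≈ 1.7911.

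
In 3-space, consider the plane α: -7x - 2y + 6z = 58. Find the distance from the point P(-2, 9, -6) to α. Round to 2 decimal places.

n·P − d = (-7)·(-2) + (-2)·(9) + (6)·(-6) − 58 = -98; |n| = √89.
Distance = |-98| / √89 = 98/√89 ≈ 10.39.

10.39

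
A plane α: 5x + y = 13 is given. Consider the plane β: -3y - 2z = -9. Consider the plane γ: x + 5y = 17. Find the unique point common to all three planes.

Solving the 3×3 linear system 5x + y = 13, -3y - 2z = -9, x + 5y = 17 (e.g. by elimination or Cramer's rule, determinant = 48) gives (2, 3, 0).

(2, 3, 0)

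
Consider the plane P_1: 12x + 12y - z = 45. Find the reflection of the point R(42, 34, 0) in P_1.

(-30, -38, 6)

λ = (n·R − d)/|n|² = (912 − 45)/289 = 3.
Reflection = R − 2λn = (42, 34, 0) − 6·(12, 12, -1) = (-30, -38, 6).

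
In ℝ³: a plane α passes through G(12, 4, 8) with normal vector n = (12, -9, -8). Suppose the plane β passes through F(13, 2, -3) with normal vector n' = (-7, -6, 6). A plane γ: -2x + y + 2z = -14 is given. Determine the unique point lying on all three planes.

α: n·r = n·G gives 12x - 9y - 8z = 44.
β: n'·r = n'·F gives -7x - 6y + 6z = -121.
Solving the 3×3 linear system 12x - 9y - 8z = 44, -7x - 6y + 6z = -121, -2x + y + 2z = -14 (e.g. by elimination or Cramer's rule, determinant = -82) gives (7, 8, -4).

(7, 8, -4)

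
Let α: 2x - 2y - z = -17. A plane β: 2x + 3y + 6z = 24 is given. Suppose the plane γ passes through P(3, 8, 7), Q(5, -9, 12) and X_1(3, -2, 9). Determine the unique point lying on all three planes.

(-3, 4, 3)

PQ = (2, -17, 5), PX_1 = (0, -10, 2); a normal to γ is PQ × PX_1 = (16, -4, -20).
Using P: γ has equation 16x - 4y - 20z = -124.
Solving the 3×3 linear system 2x - 2y - z = -17, 2x + 3y + 6z = 24, 16x - 4y - 20z = -124 (e.g. by elimination or Cramer's rule, determinant = -288) gives (-3, 4, 3).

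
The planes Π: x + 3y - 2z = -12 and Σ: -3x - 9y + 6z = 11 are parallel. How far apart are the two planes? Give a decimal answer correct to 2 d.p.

2.23

Rescale Σ by 1/(-3): x + 3y - 2z = -11/3. Then distance = |-12 − (-11/3)| / √14 ≈ 2.23.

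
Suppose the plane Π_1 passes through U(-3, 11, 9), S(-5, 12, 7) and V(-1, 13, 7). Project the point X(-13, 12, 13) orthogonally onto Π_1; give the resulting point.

US = (-2, 1, -2), UV = (2, 2, -2); a normal to Π_1 is US × UV = (2, -8, -6).
Using U: Π_1 has equation 2x - 8y - 6z = -148.
Foot = X − λn with λ = (n·X − d)/|n|² = (-200 − (-148))/104 = -1/2.
Foot = (-13, 12, 13) − (-1/2)·(2, -8, -6) = (-12, 8, 10).

(-12, 8, 10)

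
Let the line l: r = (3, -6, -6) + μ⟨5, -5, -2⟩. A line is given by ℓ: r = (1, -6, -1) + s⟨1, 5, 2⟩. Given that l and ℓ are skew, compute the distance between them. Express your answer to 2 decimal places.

4.64

Common perpendicular direction n = (5, -5, -2) × (1, 5, 2) = (0, -12, 30).
With w = (1, -6, -1) − (3, -6, -6) = (-2, 0, 5), w · n = 150.
Distance = |w · n| / |n| = |150| / √1044 ≈ 4.64.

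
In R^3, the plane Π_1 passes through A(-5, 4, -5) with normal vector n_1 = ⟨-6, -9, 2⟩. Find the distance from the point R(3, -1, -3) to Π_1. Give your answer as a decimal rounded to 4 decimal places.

0.0909

Π_1: n_1·r = n_1·A gives -6x - 9y + 2z = -16.
n·R − d = (-6)·(3) + (-9)·(-1) + (2)·(-3) − (-16) = 1; |n| = √121.
Distance = |1| / √121 = 1/√121 ≈ 0.0909.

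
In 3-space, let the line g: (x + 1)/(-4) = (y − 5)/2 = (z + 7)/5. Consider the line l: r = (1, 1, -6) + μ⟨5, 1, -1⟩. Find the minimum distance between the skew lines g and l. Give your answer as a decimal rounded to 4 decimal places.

g has direction (-4, 2, 5) through (-1, 5, -7).
Common perpendicular direction n = (-4, 2, 5) × (5, 1, -1) = (-7, 21, -14).
With w = (1, 1, -6) − (-1, 5, -7) = (2, -4, 1), w · n = -112.
Distance = |w · n| / |n| = |-112| / √686 ≈ 4.2762.

4.2762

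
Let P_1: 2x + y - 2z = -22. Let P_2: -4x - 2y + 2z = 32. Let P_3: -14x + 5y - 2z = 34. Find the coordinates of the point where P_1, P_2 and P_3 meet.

(-4, -2, 6)

Solving the 3×3 linear system 2x + y - 2z = -22, -4x - 2y + 2z = 32, -14x + 5y - 2z = 34 (e.g. by elimination or Cramer's rule, determinant = 48) gives (-4, -2, 6).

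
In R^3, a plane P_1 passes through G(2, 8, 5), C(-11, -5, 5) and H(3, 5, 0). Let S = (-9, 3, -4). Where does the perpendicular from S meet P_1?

(-4, -2, 0)

GC = (-13, -13, 0), GH = (1, -3, -5); a normal to P_1 is GC × GH = (65, -65, 52).
Using G: P_1 has equation 65x - 65y + 52z = -130.
Foot = S − λn with λ = (n·S − d)/|n|² = (-988 − (-130))/11154 = -1/13.
Foot = (-9, 3, -4) − (-1/13)·(65, -65, 52) = (-4, -2, 0).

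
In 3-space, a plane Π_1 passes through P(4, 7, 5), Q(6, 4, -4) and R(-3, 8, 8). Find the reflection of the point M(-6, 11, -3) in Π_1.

PQ = (2, -3, -9), PR = (-7, 1, 3); a normal to Π_1 is PQ × PR = (0, 57, -19).
Using P: Π_1 has equation 57y - 19z = 304.
λ = (n·M − d)/|n|² = (684 − 304)/3610 = 2/19.
Reflection = M − 2λn = (-6, 11, -3) − (4/19)·(0, 57, -19) = (-6, -1, 1).

(-6, -1, 1)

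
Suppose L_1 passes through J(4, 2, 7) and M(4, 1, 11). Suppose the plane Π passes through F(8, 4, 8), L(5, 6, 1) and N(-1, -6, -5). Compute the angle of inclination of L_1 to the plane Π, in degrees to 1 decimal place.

A direction vector for L_1 is M − J = (0, -1, 4).
FL = (-3, 2, -7), FN = (-9, -10, -13); a normal to Π is FL × FN = (-96, 24, 48).
Using F: Π has equation -96x + 24y + 48z = -288.
sin θ = |n·v| / (|n||v|) = |168| / (√12096 · √17) = 0.37048.
θ ≈ 21.7°.

21.7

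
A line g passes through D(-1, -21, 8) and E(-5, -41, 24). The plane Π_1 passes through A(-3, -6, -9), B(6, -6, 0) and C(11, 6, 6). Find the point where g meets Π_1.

(2, -6, -4)

A direction vector for g is E − D = (-4, -20, 16).
AB = (9, 0, 9), AC = (14, 12, 15); a normal to Π_1 is AB × AC = (-108, -9, 108).
Using A: Π_1 has equation -108x - 9y + 108z = -594.
Substitute r = (-1, -21, 8) + t(-4, -20, 16) into the plane: 1161 + 2340t = -594, so t = -3/4.
Intersection: (-1, -21, 8) + (-3/4)·(-4, -20, 16) = (2, -6, -4).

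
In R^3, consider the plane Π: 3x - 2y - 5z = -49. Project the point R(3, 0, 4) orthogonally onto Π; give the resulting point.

Foot = R − λn with λ = (n·R − d)/|n|² = (-11 − (-49))/38 = 1.
Foot = (3, 0, 4) − 1·(3, -2, -5) = (0, 2, 9).

(0, 2, 9)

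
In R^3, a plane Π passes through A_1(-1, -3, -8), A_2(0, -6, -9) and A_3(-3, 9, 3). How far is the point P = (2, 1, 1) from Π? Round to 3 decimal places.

1.905

A_1A_2 = (1, -3, -1), A_1A_3 = (-2, 12, 11); a normal to Π is A_1A_2 × A_1A_3 = (-21, -9, 6).
Using A_1: Π has equation -21x - 9y + 6z = 0.
n·P − d = (-21)·(2) + (-9)·(1) + (6)·(1) − 0 = -45; |n| = √558.
Distance = |-45| / √558 = 45/√558 ≈ 1.905.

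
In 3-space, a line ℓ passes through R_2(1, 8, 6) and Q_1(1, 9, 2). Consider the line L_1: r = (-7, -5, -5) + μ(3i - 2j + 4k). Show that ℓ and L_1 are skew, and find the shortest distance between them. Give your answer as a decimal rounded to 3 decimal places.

17.000

A direction vector for ℓ is Q_1 − R_2 = (0, 1, -4).
Common perpendicular direction n = (0, 1, -4) × (3, -2, 4) = (-4, -12, -3).
With w = (-7, -5, -5) − (1, 8, 6) = (-8, -13, -11), w · n = 221.
Since n ≠ 0 the lines are not parallel, and w · n = 221 ≠ 0 so they do not intersect; hence they are skew.
Distance = |w · n| / |n| = |221| / √169 ≈ 17.000.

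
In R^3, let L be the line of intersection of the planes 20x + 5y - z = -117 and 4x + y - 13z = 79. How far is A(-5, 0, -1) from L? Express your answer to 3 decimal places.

Direction of L: (20, 5, -1) × (4, 1, -13) = (-64, 256, 0).
A point on L: solving the two plane equations with x = -6 gives (-6, -1, -8).
Taking (-6, -1, -8) on L with direction v = (-64, 256, 0): w = A − (-6, -1, -8) = (1, 1, 7), and w × v = (-1792, -448, 320).
Distance = |w × v| / |v| = √3514368 / √69632 ≈ 7.104.

7.104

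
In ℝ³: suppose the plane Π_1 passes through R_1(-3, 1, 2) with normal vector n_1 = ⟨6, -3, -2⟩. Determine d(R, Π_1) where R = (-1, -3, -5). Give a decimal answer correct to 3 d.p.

5.429

Π_1: n_1·r = n_1·R_1 gives 6x - 3y - 2z = -25.
n·R − d = (6)·(-1) + (-3)·(-3) + (-2)·(-5) − (-25) = 38; |n| = √49.
Distance = |38| / √49 = 38/√49 ≈ 5.429.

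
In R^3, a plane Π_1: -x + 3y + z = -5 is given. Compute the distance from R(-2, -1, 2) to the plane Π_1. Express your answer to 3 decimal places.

n·R − d = (-1)·(-2) + (3)·(-1) + (1)·(2) − (-5) = 6; |n| = √11.
Distance = |6| / √11 = 6/√11 ≈ 1.809.

1.809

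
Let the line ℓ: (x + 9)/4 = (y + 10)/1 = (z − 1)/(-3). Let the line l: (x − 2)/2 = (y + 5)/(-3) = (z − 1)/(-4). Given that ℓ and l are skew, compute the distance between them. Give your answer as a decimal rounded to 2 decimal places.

4.31

ℓ has direction (4, 1, -3) through (-9, -10, 1).
l has direction (2, -3, -4) through (2, -5, 1).
Common perpendicular direction n = (4, 1, -3) × (2, -3, -4) = (-13, 10, -14).
With w = (2, -5, 1) − (-9, -10, 1) = (11, 5, 0), w · n = -93.
Distance = |w · n| / |n| = |-93| / √465 ≈ 4.31.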